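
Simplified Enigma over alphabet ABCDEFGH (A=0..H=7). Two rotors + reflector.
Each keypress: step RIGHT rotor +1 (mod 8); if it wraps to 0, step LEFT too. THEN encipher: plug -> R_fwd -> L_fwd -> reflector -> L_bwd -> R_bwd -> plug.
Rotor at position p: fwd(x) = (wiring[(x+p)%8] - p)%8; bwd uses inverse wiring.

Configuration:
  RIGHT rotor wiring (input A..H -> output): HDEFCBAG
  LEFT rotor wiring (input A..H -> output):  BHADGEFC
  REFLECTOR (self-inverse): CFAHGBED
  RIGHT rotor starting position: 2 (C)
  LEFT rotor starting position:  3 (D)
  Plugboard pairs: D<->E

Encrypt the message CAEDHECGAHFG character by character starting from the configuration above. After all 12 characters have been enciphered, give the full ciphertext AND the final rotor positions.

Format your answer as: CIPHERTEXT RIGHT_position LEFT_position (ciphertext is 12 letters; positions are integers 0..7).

Char 1 ('C'): step: R->3, L=3; C->plug->C->R->G->L->E->refl->G->L'->F->R'->D->plug->E
Char 2 ('A'): step: R->4, L=3; A->plug->A->R->G->L->E->refl->G->L'->F->R'->B->plug->B
Char 3 ('E'): step: R->5, L=3; E->plug->D->R->C->L->B->refl->F->L'->H->R'->F->plug->F
Char 4 ('D'): step: R->6, L=3; D->plug->E->R->G->L->E->refl->G->L'->F->R'->D->plug->E
Char 5 ('H'): step: R->7, L=3; H->plug->H->R->B->L->D->refl->H->L'->E->R'->C->plug->C
Char 6 ('E'): step: R->0, L->4 (L advanced); E->plug->D->R->F->L->D->refl->H->L'->H->R'->A->plug->A
Char 7 ('C'): step: R->1, L=4; C->plug->C->R->E->L->F->refl->B->L'->C->R'->A->plug->A
Char 8 ('G'): step: R->2, L=4; G->plug->G->R->F->L->D->refl->H->L'->H->R'->D->plug->E
Char 9 ('A'): step: R->3, L=4; A->plug->A->R->C->L->B->refl->F->L'->E->R'->F->plug->F
Char 10 ('H'): step: R->4, L=4; H->plug->H->R->B->L->A->refl->C->L'->A->R'->G->plug->G
Char 11 ('F'): step: R->5, L=4; F->plug->F->R->H->L->H->refl->D->L'->F->R'->H->plug->H
Char 12 ('G'): step: R->6, L=4; G->plug->G->R->E->L->F->refl->B->L'->C->R'->A->plug->A
Final: ciphertext=EBFECAAEFGHA, RIGHT=6, LEFT=4

Answer: EBFECAAEFGHA 6 4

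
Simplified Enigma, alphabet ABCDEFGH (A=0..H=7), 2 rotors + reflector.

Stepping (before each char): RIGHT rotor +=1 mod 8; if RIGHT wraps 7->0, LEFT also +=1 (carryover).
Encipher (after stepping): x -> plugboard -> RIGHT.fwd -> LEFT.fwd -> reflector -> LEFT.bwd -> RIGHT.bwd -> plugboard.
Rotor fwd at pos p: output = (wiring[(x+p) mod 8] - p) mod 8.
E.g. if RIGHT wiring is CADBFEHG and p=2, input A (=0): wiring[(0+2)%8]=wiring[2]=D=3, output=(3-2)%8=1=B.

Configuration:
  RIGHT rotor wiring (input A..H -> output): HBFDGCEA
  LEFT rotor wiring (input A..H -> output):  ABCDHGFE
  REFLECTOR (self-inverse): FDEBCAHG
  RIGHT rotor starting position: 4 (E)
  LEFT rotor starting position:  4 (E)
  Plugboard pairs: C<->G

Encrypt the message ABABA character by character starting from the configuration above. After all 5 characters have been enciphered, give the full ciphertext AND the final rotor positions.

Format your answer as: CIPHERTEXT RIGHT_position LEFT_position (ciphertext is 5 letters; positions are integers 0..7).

Char 1 ('A'): step: R->5, L=4; A->plug->A->R->F->L->F->refl->A->L'->D->R'->C->plug->G
Char 2 ('B'): step: R->6, L=4; B->plug->B->R->C->L->B->refl->D->L'->A->R'->G->plug->C
Char 3 ('A'): step: R->7, L=4; A->plug->A->R->B->L->C->refl->E->L'->E->R'->E->plug->E
Char 4 ('B'): step: R->0, L->5 (L advanced); B->plug->B->R->B->L->A->refl->F->L'->F->R'->C->plug->G
Char 5 ('A'): step: R->1, L=5; A->plug->A->R->A->L->B->refl->D->L'->D->R'->F->plug->F
Final: ciphertext=GCEGF, RIGHT=1, LEFT=5

Answer: GCEGF 1 5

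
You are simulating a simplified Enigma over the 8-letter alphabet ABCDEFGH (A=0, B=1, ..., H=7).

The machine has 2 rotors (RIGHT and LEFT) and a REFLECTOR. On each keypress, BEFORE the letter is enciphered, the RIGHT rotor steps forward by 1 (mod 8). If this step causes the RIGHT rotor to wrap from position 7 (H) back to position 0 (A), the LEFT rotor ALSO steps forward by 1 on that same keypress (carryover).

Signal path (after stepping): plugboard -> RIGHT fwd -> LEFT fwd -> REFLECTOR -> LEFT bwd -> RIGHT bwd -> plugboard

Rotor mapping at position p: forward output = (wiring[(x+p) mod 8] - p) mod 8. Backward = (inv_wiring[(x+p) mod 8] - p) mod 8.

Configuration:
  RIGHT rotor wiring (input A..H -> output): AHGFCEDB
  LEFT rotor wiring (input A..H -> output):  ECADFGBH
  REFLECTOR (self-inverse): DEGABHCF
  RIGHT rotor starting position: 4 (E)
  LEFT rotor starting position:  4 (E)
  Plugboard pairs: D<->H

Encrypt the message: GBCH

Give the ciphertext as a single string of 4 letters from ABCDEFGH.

Answer: BGEB

Derivation:
Char 1 ('G'): step: R->5, L=4; G->plug->G->R->A->L->B->refl->E->L'->G->R'->B->plug->B
Char 2 ('B'): step: R->6, L=4; B->plug->B->R->D->L->D->refl->A->L'->E->R'->G->plug->G
Char 3 ('C'): step: R->7, L=4; C->plug->C->R->A->L->B->refl->E->L'->G->R'->E->plug->E
Char 4 ('H'): step: R->0, L->5 (L advanced); H->plug->D->R->F->L->D->refl->A->L'->H->R'->B->plug->B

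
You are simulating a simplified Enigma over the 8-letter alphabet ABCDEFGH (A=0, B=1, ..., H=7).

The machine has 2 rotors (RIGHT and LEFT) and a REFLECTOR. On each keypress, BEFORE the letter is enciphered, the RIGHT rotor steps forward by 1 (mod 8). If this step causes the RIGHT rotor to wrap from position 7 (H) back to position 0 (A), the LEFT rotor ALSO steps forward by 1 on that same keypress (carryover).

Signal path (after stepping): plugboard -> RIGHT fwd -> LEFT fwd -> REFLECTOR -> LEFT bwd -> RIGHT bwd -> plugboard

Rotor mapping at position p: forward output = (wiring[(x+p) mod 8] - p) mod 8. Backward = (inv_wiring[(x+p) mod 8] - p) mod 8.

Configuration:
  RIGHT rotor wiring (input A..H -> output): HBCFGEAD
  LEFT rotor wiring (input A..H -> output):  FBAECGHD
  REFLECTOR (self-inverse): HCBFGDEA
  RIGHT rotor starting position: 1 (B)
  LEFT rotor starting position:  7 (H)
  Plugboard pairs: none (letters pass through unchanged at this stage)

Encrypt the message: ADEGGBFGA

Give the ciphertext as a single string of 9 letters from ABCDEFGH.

Answer: FFAHCHBHH

Derivation:
Char 1 ('A'): step: R->2, L=7; A->plug->A->R->A->L->E->refl->G->L'->B->R'->F->plug->F
Char 2 ('D'): step: R->3, L=7; D->plug->D->R->F->L->D->refl->F->L'->E->R'->F->plug->F
Char 3 ('E'): step: R->4, L=7; E->plug->E->R->D->L->B->refl->C->L'->C->R'->A->plug->A
Char 4 ('G'): step: R->5, L=7; G->plug->G->R->A->L->E->refl->G->L'->B->R'->H->plug->H
Char 5 ('G'): step: R->6, L=7; G->plug->G->R->A->L->E->refl->G->L'->B->R'->C->plug->C
Char 6 ('B'): step: R->7, L=7; B->plug->B->R->A->L->E->refl->G->L'->B->R'->H->plug->H
Char 7 ('F'): step: R->0, L->0 (L advanced); F->plug->F->R->E->L->C->refl->B->L'->B->R'->B->plug->B
Char 8 ('G'): step: R->1, L=0; G->plug->G->R->C->L->A->refl->H->L'->G->R'->H->plug->H
Char 9 ('A'): step: R->2, L=0; A->plug->A->R->A->L->F->refl->D->L'->H->R'->H->plug->H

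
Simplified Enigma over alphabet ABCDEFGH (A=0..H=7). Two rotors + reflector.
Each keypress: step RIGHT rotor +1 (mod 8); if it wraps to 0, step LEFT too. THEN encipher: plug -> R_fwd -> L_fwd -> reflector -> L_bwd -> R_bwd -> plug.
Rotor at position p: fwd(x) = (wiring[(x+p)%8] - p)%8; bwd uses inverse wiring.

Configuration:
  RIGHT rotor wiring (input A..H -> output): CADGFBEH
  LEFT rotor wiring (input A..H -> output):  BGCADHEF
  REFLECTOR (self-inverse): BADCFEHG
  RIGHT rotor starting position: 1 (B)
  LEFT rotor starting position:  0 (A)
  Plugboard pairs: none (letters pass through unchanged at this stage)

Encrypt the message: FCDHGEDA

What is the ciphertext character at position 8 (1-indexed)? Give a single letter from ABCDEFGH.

Char 1 ('F'): step: R->2, L=0; F->plug->F->R->F->L->H->refl->G->L'->B->R'->A->plug->A
Char 2 ('C'): step: R->3, L=0; C->plug->C->R->G->L->E->refl->F->L'->H->R'->F->plug->F
Char 3 ('D'): step: R->4, L=0; D->plug->D->R->D->L->A->refl->B->L'->A->R'->C->plug->C
Char 4 ('H'): step: R->5, L=0; H->plug->H->R->A->L->B->refl->A->L'->D->R'->E->plug->E
Char 5 ('G'): step: R->6, L=0; G->plug->G->R->H->L->F->refl->E->L'->G->R'->A->plug->A
Char 6 ('E'): step: R->7, L=0; E->plug->E->R->H->L->F->refl->E->L'->G->R'->F->plug->F
Char 7 ('D'): step: R->0, L->1 (L advanced); D->plug->D->R->G->L->E->refl->F->L'->A->R'->B->plug->B
Char 8 ('A'): step: R->1, L=1; A->plug->A->R->H->L->A->refl->B->L'->B->R'->H->plug->H

H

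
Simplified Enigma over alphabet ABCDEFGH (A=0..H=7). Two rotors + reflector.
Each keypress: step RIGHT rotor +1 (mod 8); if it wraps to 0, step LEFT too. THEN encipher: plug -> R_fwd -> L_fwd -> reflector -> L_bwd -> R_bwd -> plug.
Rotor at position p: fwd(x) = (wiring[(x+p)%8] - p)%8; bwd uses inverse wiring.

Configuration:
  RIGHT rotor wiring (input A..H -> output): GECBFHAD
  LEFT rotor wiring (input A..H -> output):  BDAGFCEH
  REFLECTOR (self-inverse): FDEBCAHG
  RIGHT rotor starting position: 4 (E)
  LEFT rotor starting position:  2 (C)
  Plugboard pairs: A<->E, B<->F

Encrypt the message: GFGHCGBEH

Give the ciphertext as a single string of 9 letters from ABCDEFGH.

Answer: DBBGEBACF

Derivation:
Char 1 ('G'): step: R->5, L=2; G->plug->G->R->E->L->C->refl->E->L'->B->R'->D->plug->D
Char 2 ('F'): step: R->6, L=2; F->plug->B->R->F->L->F->refl->A->L'->D->R'->F->plug->B
Char 3 ('G'): step: R->7, L=2; G->plug->G->R->A->L->G->refl->H->L'->G->R'->F->plug->B
Char 4 ('H'): step: R->0, L->3 (L advanced); H->plug->H->R->D->L->B->refl->D->L'->A->R'->G->plug->G
Char 5 ('C'): step: R->1, L=3; C->plug->C->R->A->L->D->refl->B->L'->D->R'->A->plug->E
Char 6 ('G'): step: R->2, L=3; G->plug->G->R->E->L->E->refl->C->L'->B->R'->F->plug->B
Char 7 ('B'): step: R->3, L=3; B->plug->F->R->D->L->B->refl->D->L'->A->R'->E->plug->A
Char 8 ('E'): step: R->4, L=3; E->plug->A->R->B->L->C->refl->E->L'->E->R'->C->plug->C
Char 9 ('H'): step: R->5, L=3; H->plug->H->R->A->L->D->refl->B->L'->D->R'->B->plug->F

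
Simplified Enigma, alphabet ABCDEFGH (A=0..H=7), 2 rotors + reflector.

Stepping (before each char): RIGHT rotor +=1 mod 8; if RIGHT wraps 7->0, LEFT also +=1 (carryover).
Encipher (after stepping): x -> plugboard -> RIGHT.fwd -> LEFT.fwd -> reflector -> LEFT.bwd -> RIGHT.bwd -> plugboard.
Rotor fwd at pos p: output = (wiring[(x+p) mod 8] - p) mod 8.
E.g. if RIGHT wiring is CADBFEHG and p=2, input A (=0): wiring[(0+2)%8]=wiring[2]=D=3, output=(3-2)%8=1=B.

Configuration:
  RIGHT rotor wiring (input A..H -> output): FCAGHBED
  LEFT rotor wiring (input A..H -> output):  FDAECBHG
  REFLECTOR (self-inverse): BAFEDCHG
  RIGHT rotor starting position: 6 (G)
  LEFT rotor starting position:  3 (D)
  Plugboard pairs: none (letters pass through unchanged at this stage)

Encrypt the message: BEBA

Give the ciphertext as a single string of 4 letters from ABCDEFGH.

Char 1 ('B'): step: R->7, L=3; B->plug->B->R->G->L->A->refl->B->L'->A->R'->F->plug->F
Char 2 ('E'): step: R->0, L->4 (L advanced); E->plug->E->R->H->L->A->refl->B->L'->E->R'->G->plug->G
Char 3 ('B'): step: R->1, L=4; B->plug->B->R->H->L->A->refl->B->L'->E->R'->H->plug->H
Char 4 ('A'): step: R->2, L=4; A->plug->A->R->G->L->E->refl->D->L'->C->R'->E->plug->E

Answer: FGHE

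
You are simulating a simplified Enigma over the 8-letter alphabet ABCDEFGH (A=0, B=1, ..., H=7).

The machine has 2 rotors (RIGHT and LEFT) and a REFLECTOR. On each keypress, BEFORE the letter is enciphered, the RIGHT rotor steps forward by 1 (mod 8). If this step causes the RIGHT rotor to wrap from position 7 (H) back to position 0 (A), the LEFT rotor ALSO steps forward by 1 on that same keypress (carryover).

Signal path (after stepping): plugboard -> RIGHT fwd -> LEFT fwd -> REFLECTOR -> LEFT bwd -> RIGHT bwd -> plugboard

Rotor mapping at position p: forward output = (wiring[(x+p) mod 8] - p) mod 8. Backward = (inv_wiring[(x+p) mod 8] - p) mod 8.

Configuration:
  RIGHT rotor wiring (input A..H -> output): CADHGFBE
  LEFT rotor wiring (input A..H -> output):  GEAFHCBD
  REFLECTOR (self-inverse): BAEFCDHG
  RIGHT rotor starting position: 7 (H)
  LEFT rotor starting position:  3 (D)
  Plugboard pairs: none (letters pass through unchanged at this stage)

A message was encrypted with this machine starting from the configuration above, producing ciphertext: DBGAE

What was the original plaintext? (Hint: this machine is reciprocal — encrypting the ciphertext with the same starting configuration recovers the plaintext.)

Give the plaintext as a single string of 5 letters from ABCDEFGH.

Answer: FFFDF

Derivation:
Char 1 ('D'): step: R->0, L->4 (L advanced); D->plug->D->R->H->L->B->refl->A->L'->F->R'->F->plug->F
Char 2 ('B'): step: R->1, L=4; B->plug->B->R->C->L->F->refl->D->L'->A->R'->F->plug->F
Char 3 ('G'): step: R->2, L=4; G->plug->G->R->A->L->D->refl->F->L'->C->R'->F->plug->F
Char 4 ('A'): step: R->3, L=4; A->plug->A->R->E->L->C->refl->E->L'->G->R'->D->plug->D
Char 5 ('E'): step: R->4, L=4; E->plug->E->R->G->L->E->refl->C->L'->E->R'->F->plug->F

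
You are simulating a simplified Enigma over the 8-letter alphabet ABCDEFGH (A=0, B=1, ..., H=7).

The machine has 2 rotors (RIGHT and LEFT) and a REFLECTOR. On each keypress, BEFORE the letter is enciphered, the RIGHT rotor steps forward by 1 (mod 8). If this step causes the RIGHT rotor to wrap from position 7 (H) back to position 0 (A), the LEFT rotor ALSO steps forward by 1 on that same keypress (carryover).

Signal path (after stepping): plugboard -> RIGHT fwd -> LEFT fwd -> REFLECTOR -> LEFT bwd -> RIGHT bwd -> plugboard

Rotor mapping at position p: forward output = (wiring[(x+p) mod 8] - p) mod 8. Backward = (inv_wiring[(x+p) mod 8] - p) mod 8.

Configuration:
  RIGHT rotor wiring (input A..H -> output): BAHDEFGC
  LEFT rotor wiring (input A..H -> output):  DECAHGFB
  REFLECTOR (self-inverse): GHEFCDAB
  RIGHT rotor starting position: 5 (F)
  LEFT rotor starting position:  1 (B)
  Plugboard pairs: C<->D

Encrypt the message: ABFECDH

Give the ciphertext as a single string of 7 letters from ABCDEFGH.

Answer: BDGDGHG

Derivation:
Char 1 ('A'): step: R->6, L=1; A->plug->A->R->A->L->D->refl->F->L'->E->R'->B->plug->B
Char 2 ('B'): step: R->7, L=1; B->plug->B->R->C->L->H->refl->B->L'->B->R'->C->plug->D
Char 3 ('F'): step: R->0, L->2 (L advanced); F->plug->F->R->F->L->H->refl->B->L'->G->R'->G->plug->G
Char 4 ('E'): step: R->1, L=2; E->plug->E->R->E->L->D->refl->F->L'->C->R'->C->plug->D
Char 5 ('C'): step: R->2, L=2; C->plug->D->R->D->L->E->refl->C->L'->H->R'->G->plug->G
Char 6 ('D'): step: R->3, L=2; D->plug->C->R->C->L->F->refl->D->L'->E->R'->H->plug->H
Char 7 ('H'): step: R->4, L=2; H->plug->H->R->H->L->C->refl->E->L'->D->R'->G->plug->G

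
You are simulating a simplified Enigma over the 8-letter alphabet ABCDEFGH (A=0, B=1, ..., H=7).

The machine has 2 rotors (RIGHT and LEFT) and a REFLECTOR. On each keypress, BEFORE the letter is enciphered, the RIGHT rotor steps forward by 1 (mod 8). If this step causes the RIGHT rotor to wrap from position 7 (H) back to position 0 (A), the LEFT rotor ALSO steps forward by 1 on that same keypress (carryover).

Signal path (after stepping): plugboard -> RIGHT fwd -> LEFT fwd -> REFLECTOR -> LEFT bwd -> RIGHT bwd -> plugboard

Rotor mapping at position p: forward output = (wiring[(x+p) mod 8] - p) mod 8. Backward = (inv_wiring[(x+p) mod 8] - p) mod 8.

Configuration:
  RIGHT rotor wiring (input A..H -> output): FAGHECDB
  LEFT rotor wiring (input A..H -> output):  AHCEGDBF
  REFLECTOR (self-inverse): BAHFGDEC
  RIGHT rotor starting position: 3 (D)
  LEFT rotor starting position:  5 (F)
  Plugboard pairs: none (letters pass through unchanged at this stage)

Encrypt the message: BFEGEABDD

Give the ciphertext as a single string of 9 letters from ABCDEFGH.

Answer: FDFFAGACF

Derivation:
Char 1 ('B'): step: R->4, L=5; B->plug->B->R->G->L->H->refl->C->L'->E->R'->F->plug->F
Char 2 ('F'): step: R->5, L=5; F->plug->F->R->B->L->E->refl->G->L'->A->R'->D->plug->D
Char 3 ('E'): step: R->6, L=5; E->plug->E->R->A->L->G->refl->E->L'->B->R'->F->plug->F
Char 4 ('G'): step: R->7, L=5; G->plug->G->R->D->L->D->refl->F->L'->F->R'->F->plug->F
Char 5 ('E'): step: R->0, L->6 (L advanced); E->plug->E->R->E->L->E->refl->G->L'->F->R'->A->plug->A
Char 6 ('A'): step: R->1, L=6; A->plug->A->R->H->L->F->refl->D->L'->A->R'->G->plug->G
Char 7 ('B'): step: R->2, L=6; B->plug->B->R->F->L->G->refl->E->L'->E->R'->A->plug->A
Char 8 ('D'): step: R->3, L=6; D->plug->D->R->A->L->D->refl->F->L'->H->R'->C->plug->C
Char 9 ('D'): step: R->4, L=6; D->plug->D->R->F->L->G->refl->E->L'->E->R'->F->plug->F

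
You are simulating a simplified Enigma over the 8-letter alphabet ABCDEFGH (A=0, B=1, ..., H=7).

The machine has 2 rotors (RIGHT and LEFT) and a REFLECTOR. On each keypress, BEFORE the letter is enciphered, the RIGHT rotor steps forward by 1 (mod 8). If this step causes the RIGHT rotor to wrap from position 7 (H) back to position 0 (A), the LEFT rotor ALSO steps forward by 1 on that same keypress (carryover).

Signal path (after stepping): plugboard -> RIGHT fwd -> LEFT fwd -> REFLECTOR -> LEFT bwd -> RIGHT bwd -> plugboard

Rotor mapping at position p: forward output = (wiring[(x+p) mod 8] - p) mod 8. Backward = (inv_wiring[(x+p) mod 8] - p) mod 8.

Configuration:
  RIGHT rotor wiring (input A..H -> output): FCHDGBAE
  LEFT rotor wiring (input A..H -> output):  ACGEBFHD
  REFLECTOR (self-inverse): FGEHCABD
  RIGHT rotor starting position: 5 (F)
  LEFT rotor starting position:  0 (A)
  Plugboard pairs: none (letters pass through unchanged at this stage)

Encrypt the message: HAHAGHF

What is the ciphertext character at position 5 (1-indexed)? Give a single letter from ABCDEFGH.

Char 1 ('H'): step: R->6, L=0; H->plug->H->R->D->L->E->refl->C->L'->B->R'->E->plug->E
Char 2 ('A'): step: R->7, L=0; A->plug->A->R->F->L->F->refl->A->L'->A->R'->D->plug->D
Char 3 ('H'): step: R->0, L->1 (L advanced); H->plug->H->R->E->L->E->refl->C->L'->G->R'->E->plug->E
Char 4 ('A'): step: R->1, L=1; A->plug->A->R->B->L->F->refl->A->L'->D->R'->G->plug->G
Char 5 ('G'): step: R->2, L=1; G->plug->G->R->D->L->A->refl->F->L'->B->R'->B->plug->B

B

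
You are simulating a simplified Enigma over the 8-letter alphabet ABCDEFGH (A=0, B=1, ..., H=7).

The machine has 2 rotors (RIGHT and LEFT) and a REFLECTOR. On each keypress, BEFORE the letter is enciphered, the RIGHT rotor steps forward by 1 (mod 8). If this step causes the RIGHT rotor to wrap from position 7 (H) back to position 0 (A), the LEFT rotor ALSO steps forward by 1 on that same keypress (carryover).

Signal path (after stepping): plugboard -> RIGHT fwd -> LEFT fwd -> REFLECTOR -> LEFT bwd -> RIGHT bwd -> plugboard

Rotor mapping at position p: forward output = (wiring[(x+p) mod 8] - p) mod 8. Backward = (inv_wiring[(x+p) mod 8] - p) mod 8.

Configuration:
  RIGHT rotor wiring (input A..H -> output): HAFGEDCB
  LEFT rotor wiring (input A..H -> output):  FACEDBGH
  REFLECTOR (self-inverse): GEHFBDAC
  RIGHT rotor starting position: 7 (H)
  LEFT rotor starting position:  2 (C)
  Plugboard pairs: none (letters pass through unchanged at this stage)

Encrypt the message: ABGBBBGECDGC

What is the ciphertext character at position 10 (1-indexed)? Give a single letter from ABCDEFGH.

Char 1 ('A'): step: R->0, L->3 (L advanced); A->plug->A->R->H->L->H->refl->C->L'->F->R'->C->plug->C
Char 2 ('B'): step: R->1, L=3; B->plug->B->R->E->L->E->refl->B->L'->A->R'->G->plug->G
Char 3 ('G'): step: R->2, L=3; G->plug->G->R->F->L->C->refl->H->L'->H->R'->F->plug->F
Char 4 ('B'): step: R->3, L=3; B->plug->B->R->B->L->A->refl->G->L'->C->R'->H->plug->H
Char 5 ('B'): step: R->4, L=3; B->plug->B->R->H->L->H->refl->C->L'->F->R'->D->plug->D
Char 6 ('B'): step: R->5, L=3; B->plug->B->R->F->L->C->refl->H->L'->H->R'->H->plug->H
Char 7 ('G'): step: R->6, L=3; G->plug->G->R->G->L->F->refl->D->L'->D->R'->B->plug->B
Char 8 ('E'): step: R->7, L=3; E->plug->E->R->H->L->H->refl->C->L'->F->R'->F->plug->F
Char 9 ('C'): step: R->0, L->4 (L advanced); C->plug->C->R->F->L->E->refl->B->L'->E->R'->E->plug->E
Char 10 ('D'): step: R->1, L=4; D->plug->D->R->D->L->D->refl->F->L'->B->R'->F->plug->F

F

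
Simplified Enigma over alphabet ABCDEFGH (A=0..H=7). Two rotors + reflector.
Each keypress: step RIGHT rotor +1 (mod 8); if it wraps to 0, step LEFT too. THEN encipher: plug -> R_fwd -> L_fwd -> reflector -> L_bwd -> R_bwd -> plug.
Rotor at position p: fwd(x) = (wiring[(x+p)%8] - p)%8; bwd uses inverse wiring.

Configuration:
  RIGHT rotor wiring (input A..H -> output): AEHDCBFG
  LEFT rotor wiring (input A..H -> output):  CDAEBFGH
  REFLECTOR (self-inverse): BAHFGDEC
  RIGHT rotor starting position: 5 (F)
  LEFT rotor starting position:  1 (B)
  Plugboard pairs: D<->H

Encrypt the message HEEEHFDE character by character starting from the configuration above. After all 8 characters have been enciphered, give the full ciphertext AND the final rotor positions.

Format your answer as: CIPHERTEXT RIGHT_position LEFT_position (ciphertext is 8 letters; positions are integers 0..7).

Char 1 ('H'): step: R->6, L=1; H->plug->D->R->G->L->G->refl->E->L'->E->R'->G->plug->G
Char 2 ('E'): step: R->7, L=1; E->plug->E->R->E->L->E->refl->G->L'->G->R'->H->plug->D
Char 3 ('E'): step: R->0, L->2 (L advanced); E->plug->E->R->C->L->H->refl->C->L'->B->R'->F->plug->F
Char 4 ('E'): step: R->1, L=2; E->plug->E->R->A->L->G->refl->E->L'->E->R'->F->plug->F
Char 5 ('H'): step: R->2, L=2; H->plug->D->R->H->L->B->refl->A->L'->G->R'->G->plug->G
Char 6 ('F'): step: R->3, L=2; F->plug->F->R->F->L->F->refl->D->L'->D->R'->E->plug->E
Char 7 ('D'): step: R->4, L=2; D->plug->H->R->H->L->B->refl->A->L'->G->R'->A->plug->A
Char 8 ('E'): step: R->5, L=2; E->plug->E->R->H->L->B->refl->A->L'->G->R'->G->plug->G
Final: ciphertext=GDFFGEAG, RIGHT=5, LEFT=2

Answer: GDFFGEAG 5 2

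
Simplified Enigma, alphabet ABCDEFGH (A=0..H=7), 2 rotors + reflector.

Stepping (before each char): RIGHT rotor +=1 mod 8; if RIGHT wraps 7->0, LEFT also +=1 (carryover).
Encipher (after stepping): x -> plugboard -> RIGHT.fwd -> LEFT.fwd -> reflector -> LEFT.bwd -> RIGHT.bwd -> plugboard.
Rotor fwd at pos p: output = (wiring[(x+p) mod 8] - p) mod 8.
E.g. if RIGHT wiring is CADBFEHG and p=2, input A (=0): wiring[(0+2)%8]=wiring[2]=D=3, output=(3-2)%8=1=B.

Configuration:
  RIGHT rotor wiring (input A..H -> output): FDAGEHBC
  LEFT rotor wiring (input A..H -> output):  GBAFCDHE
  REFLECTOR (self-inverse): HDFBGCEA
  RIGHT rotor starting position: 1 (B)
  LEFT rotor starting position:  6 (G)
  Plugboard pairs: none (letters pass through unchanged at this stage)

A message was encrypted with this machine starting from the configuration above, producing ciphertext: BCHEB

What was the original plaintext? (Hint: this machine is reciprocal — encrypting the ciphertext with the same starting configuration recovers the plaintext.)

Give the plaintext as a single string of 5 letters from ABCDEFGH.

Char 1 ('B'): step: R->2, L=6; B->plug->B->R->E->L->C->refl->F->L'->H->R'->E->plug->E
Char 2 ('C'): step: R->3, L=6; C->plug->C->R->E->L->C->refl->F->L'->H->R'->E->plug->E
Char 3 ('H'): step: R->4, L=6; H->plug->H->R->C->L->A->refl->H->L'->F->R'->C->plug->C
Char 4 ('E'): step: R->5, L=6; E->plug->E->R->G->L->E->refl->G->L'->B->R'->G->plug->G
Char 5 ('B'): step: R->6, L=6; B->plug->B->R->E->L->C->refl->F->L'->H->R'->C->plug->C

Answer: EECGC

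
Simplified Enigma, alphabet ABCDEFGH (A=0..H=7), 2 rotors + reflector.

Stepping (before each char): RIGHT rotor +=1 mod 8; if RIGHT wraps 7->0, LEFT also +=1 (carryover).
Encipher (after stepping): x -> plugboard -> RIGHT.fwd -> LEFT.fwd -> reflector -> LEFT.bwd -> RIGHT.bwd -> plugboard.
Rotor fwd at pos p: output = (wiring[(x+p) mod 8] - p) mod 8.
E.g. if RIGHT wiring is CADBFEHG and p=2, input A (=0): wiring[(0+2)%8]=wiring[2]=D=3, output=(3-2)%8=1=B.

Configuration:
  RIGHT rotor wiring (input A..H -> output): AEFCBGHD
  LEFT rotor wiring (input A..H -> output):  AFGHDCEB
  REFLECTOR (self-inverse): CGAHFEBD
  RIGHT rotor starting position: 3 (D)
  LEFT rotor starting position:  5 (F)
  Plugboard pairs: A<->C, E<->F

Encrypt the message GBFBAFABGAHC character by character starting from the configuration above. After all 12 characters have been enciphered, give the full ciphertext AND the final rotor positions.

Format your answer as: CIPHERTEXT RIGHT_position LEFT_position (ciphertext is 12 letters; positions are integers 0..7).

Answer: AEBFCDGCAFBE 7 6

Derivation:
Char 1 ('G'): step: R->4, L=5; G->plug->G->R->B->L->H->refl->D->L'->D->R'->C->plug->A
Char 2 ('B'): step: R->5, L=5; B->plug->B->R->C->L->E->refl->F->L'->A->R'->F->plug->E
Char 3 ('F'): step: R->6, L=5; F->plug->E->R->H->L->G->refl->B->L'->F->R'->B->plug->B
Char 4 ('B'): step: R->7, L=5; B->plug->B->R->B->L->H->refl->D->L'->D->R'->E->plug->F
Char 5 ('A'): step: R->0, L->6 (L advanced); A->plug->C->R->F->L->B->refl->G->L'->A->R'->A->plug->C
Char 6 ('F'): step: R->1, L=6; F->plug->E->R->F->L->B->refl->G->L'->A->R'->D->plug->D
Char 7 ('A'): step: R->2, L=6; A->plug->C->R->H->L->E->refl->F->L'->G->R'->G->plug->G
Char 8 ('B'): step: R->3, L=6; B->plug->B->R->G->L->F->refl->E->L'->H->R'->A->plug->C
Char 9 ('G'): step: R->4, L=6; G->plug->G->R->B->L->D->refl->H->L'->D->R'->C->plug->A
Char 10 ('A'): step: R->5, L=6; A->plug->C->R->G->L->F->refl->E->L'->H->R'->E->plug->F
Char 11 ('H'): step: R->6, L=6; H->plug->H->R->A->L->G->refl->B->L'->F->R'->B->plug->B
Char 12 ('C'): step: R->7, L=6; C->plug->A->R->E->L->A->refl->C->L'->C->R'->F->plug->E
Final: ciphertext=AEBFCDGCAFBE, RIGHT=7, LEFT=6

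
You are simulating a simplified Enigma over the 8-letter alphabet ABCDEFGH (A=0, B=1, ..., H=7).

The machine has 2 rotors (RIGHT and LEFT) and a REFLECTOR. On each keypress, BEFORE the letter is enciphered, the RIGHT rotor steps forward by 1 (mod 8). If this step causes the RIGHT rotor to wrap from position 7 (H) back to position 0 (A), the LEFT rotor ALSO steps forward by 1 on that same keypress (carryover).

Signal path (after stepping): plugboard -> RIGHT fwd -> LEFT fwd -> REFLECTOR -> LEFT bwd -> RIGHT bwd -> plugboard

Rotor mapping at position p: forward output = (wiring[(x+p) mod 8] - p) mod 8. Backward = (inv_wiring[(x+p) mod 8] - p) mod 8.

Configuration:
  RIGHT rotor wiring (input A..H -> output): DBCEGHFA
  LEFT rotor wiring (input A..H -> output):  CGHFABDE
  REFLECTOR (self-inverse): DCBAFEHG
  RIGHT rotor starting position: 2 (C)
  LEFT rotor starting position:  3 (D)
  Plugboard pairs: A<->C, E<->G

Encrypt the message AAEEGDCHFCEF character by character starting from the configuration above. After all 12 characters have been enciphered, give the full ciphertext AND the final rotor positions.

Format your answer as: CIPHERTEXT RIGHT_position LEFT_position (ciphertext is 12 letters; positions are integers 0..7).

Answer: FGHGAABDCDFD 6 4

Derivation:
Char 1 ('A'): step: R->3, L=3; A->plug->C->R->E->L->B->refl->C->L'->A->R'->F->plug->F
Char 2 ('A'): step: R->4, L=3; A->plug->C->R->B->L->F->refl->E->L'->H->R'->E->plug->G
Char 3 ('E'): step: R->5, L=3; E->plug->G->R->H->L->E->refl->F->L'->B->R'->H->plug->H
Char 4 ('E'): step: R->6, L=3; E->plug->G->R->A->L->C->refl->B->L'->E->R'->E->plug->G
Char 5 ('G'): step: R->7, L=3; G->plug->E->R->F->L->H->refl->G->L'->C->R'->C->plug->A
Char 6 ('D'): step: R->0, L->4 (L advanced); D->plug->D->R->E->L->G->refl->H->L'->C->R'->C->plug->A
Char 7 ('C'): step: R->1, L=4; C->plug->A->R->A->L->E->refl->F->L'->B->R'->B->plug->B
Char 8 ('H'): step: R->2, L=4; H->plug->H->R->H->L->B->refl->C->L'->F->R'->D->plug->D
Char 9 ('F'): step: R->3, L=4; F->plug->F->R->A->L->E->refl->F->L'->B->R'->A->plug->C
Char 10 ('C'): step: R->4, L=4; C->plug->A->R->C->L->H->refl->G->L'->E->R'->D->plug->D
Char 11 ('E'): step: R->5, L=4; E->plug->G->R->H->L->B->refl->C->L'->F->R'->F->plug->F
Char 12 ('F'): step: R->6, L=4; F->plug->F->R->G->L->D->refl->A->L'->D->R'->D->plug->D
Final: ciphertext=FGHGAABDCDFD, RIGHT=6, LEFT=4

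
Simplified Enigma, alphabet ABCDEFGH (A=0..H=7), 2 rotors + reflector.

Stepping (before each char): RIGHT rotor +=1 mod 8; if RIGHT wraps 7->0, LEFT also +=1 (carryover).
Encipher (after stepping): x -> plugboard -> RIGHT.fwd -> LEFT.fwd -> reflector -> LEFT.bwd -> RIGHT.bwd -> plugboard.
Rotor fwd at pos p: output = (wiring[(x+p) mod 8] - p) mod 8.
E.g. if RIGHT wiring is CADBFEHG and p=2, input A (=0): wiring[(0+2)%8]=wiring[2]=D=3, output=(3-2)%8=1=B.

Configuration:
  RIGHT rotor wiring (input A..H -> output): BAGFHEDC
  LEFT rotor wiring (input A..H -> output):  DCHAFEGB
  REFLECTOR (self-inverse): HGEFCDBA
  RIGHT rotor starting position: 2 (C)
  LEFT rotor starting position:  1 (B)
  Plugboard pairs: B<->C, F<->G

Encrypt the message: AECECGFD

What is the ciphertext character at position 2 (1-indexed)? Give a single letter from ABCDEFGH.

Char 1 ('A'): step: R->3, L=1; A->plug->A->R->C->L->H->refl->A->L'->G->R'->F->plug->G
Char 2 ('E'): step: R->4, L=1; E->plug->E->R->F->L->F->refl->D->L'->E->R'->F->plug->G

G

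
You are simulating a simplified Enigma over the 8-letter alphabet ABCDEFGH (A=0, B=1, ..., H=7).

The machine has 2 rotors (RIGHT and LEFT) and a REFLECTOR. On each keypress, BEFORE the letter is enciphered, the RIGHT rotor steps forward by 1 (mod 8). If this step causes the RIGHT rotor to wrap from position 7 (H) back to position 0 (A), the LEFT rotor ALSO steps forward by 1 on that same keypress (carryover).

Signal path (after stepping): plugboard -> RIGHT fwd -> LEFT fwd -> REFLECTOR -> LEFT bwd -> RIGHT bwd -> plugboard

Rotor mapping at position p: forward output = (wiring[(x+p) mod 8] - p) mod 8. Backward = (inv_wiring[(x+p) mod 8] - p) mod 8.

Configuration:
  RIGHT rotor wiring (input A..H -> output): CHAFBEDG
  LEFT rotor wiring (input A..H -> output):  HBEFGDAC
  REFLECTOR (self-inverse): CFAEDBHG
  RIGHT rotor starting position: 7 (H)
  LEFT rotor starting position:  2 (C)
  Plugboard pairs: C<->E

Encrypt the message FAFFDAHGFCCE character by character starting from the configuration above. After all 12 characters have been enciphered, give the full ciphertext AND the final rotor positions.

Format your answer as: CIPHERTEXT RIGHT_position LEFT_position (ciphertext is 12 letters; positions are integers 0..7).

Answer: HEACBFEDAHBC 3 4

Derivation:
Char 1 ('F'): step: R->0, L->3 (L advanced); F->plug->F->R->E->L->H->refl->G->L'->G->R'->H->plug->H
Char 2 ('A'): step: R->1, L=3; A->plug->A->R->G->L->G->refl->H->L'->E->R'->C->plug->E
Char 3 ('F'): step: R->2, L=3; F->plug->F->R->E->L->H->refl->G->L'->G->R'->A->plug->A
Char 4 ('F'): step: R->3, L=3; F->plug->F->R->H->L->B->refl->F->L'->D->R'->E->plug->C
Char 5 ('D'): step: R->4, L=3; D->plug->D->R->C->L->A->refl->C->L'->A->R'->B->plug->B
Char 6 ('A'): step: R->5, L=3; A->plug->A->R->H->L->B->refl->F->L'->D->R'->F->plug->F
Char 7 ('H'): step: R->6, L=3; H->plug->H->R->G->L->G->refl->H->L'->E->R'->C->plug->E
Char 8 ('G'): step: R->7, L=3; G->plug->G->R->F->L->E->refl->D->L'->B->R'->D->plug->D
Char 9 ('F'): step: R->0, L->4 (L advanced); F->plug->F->R->E->L->D->refl->E->L'->C->R'->A->plug->A
Char 10 ('C'): step: R->1, L=4; C->plug->E->R->D->L->G->refl->H->L'->B->R'->H->plug->H
Char 11 ('C'): step: R->2, L=4; C->plug->E->R->B->L->H->refl->G->L'->D->R'->B->plug->B
Char 12 ('E'): step: R->3, L=4; E->plug->C->R->B->L->H->refl->G->L'->D->R'->E->plug->C
Final: ciphertext=HEACBFEDAHBC, RIGHT=3, LEFT=4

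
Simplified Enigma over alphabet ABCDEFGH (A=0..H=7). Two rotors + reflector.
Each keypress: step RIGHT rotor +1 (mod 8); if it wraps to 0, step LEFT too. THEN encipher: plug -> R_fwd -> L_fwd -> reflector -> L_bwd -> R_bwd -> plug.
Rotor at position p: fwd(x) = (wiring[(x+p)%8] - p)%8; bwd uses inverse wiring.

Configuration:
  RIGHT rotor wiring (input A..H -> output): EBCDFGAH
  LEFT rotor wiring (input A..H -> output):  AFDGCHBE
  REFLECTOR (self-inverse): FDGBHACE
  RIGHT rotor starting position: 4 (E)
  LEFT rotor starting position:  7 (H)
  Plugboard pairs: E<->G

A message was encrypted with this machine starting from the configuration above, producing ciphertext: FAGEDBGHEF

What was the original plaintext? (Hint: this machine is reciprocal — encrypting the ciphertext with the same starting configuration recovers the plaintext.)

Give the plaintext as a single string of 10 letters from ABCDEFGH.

Char 1 ('F'): step: R->5, L=7; F->plug->F->R->F->L->D->refl->B->L'->B->R'->A->plug->A
Char 2 ('A'): step: R->6, L=7; A->plug->A->R->C->L->G->refl->C->L'->H->R'->G->plug->E
Char 3 ('G'): step: R->7, L=7; G->plug->E->R->E->L->H->refl->E->L'->D->R'->D->plug->D
Char 4 ('E'): step: R->0, L->0 (L advanced); E->plug->G->R->A->L->A->refl->F->L'->B->R'->B->plug->B
Char 5 ('D'): step: R->1, L=0; D->plug->D->R->E->L->C->refl->G->L'->D->R'->H->plug->H
Char 6 ('B'): step: R->2, L=0; B->plug->B->R->B->L->F->refl->A->L'->A->R'->A->plug->A
Char 7 ('G'): step: R->3, L=0; G->plug->E->R->E->L->C->refl->G->L'->D->R'->C->plug->C
Char 8 ('H'): step: R->4, L=0; H->plug->H->R->H->L->E->refl->H->L'->F->R'->F->plug->F
Char 9 ('E'): step: R->5, L=0; E->plug->G->R->G->L->B->refl->D->L'->C->R'->C->plug->C
Char 10 ('F'): step: R->6, L=0; F->plug->F->R->F->L->H->refl->E->L'->H->R'->G->plug->E

Answer: AEDBHACFCE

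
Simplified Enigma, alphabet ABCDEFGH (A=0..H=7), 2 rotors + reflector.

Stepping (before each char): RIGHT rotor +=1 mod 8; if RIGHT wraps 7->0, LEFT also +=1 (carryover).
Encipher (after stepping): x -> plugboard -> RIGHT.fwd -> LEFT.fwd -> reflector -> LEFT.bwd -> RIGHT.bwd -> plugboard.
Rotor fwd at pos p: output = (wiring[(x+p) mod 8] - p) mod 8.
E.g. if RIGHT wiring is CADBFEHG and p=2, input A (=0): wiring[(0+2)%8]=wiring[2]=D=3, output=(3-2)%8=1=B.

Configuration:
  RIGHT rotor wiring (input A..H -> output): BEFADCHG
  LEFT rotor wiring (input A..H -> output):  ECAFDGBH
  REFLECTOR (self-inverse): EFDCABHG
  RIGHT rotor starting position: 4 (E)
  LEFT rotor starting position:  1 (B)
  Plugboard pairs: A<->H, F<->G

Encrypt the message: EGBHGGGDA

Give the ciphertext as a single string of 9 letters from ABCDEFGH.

Answer: FFCAEDFEC

Derivation:
Char 1 ('E'): step: R->5, L=1; E->plug->E->R->H->L->D->refl->C->L'->D->R'->G->plug->F
Char 2 ('G'): step: R->6, L=1; G->plug->F->R->C->L->E->refl->A->L'->F->R'->G->plug->F
Char 3 ('B'): step: R->7, L=1; B->plug->B->R->C->L->E->refl->A->L'->F->R'->C->plug->C
Char 4 ('H'): step: R->0, L->2 (L advanced); H->plug->A->R->B->L->D->refl->C->L'->G->R'->H->plug->A
Char 5 ('G'): step: R->1, L=2; G->plug->F->R->G->L->C->refl->D->L'->B->R'->E->plug->E
Char 6 ('G'): step: R->2, L=2; G->plug->F->R->E->L->H->refl->G->L'->A->R'->D->plug->D
Char 7 ('G'): step: R->3, L=2; G->plug->F->R->G->L->C->refl->D->L'->B->R'->G->plug->F
Char 8 ('D'): step: R->4, L=2; D->plug->D->R->C->L->B->refl->F->L'->F->R'->E->plug->E
Char 9 ('A'): step: R->5, L=2; A->plug->H->R->G->L->C->refl->D->L'->B->R'->C->plug->C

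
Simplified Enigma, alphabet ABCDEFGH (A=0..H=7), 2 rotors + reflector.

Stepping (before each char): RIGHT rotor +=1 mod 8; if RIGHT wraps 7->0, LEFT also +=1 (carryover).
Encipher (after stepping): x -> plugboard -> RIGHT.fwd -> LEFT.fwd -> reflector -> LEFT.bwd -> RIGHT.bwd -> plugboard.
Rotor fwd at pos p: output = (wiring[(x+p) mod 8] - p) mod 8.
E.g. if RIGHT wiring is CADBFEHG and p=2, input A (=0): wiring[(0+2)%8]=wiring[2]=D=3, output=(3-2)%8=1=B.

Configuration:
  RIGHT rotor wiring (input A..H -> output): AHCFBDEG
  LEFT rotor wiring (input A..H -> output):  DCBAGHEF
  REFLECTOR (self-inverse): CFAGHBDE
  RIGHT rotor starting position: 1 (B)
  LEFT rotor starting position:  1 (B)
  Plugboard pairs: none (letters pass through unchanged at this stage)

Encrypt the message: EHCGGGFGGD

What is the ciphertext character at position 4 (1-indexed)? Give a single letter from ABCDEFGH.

Char 1 ('E'): step: R->2, L=1; E->plug->E->R->C->L->H->refl->E->L'->G->R'->G->plug->G
Char 2 ('H'): step: R->3, L=1; H->plug->H->R->H->L->C->refl->A->L'->B->R'->D->plug->D
Char 3 ('C'): step: R->4, L=1; C->plug->C->R->A->L->B->refl->F->L'->D->R'->F->plug->F
Char 4 ('G'): step: R->5, L=1; G->plug->G->R->A->L->B->refl->F->L'->D->R'->D->plug->D

D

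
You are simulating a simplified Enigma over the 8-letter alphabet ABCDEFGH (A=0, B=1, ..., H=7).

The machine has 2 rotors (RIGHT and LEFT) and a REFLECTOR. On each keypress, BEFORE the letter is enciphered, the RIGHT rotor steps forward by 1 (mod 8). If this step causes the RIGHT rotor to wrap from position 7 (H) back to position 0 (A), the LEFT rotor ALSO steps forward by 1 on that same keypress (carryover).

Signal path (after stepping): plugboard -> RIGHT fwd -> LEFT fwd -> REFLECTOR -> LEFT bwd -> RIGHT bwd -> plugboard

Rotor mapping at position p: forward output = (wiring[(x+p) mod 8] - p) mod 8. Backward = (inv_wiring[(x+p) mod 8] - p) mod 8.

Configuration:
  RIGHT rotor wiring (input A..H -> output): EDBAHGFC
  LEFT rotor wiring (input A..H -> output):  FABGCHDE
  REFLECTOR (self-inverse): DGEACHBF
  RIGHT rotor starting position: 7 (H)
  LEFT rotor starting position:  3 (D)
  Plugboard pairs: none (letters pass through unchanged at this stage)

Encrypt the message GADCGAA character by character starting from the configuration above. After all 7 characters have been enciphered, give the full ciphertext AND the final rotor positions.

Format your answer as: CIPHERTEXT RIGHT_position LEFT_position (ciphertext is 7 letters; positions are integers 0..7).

Answer: EDFFFGD 6 4

Derivation:
Char 1 ('G'): step: R->0, L->4 (L advanced); G->plug->G->R->F->L->E->refl->C->L'->H->R'->E->plug->E
Char 2 ('A'): step: R->1, L=4; A->plug->A->R->C->L->H->refl->F->L'->G->R'->D->plug->D
Char 3 ('D'): step: R->2, L=4; D->plug->D->R->E->L->B->refl->G->L'->A->R'->F->plug->F
Char 4 ('C'): step: R->3, L=4; C->plug->C->R->D->L->A->refl->D->L'->B->R'->F->plug->F
Char 5 ('G'): step: R->4, L=4; G->plug->G->R->F->L->E->refl->C->L'->H->R'->F->plug->F
Char 6 ('A'): step: R->5, L=4; A->plug->A->R->B->L->D->refl->A->L'->D->R'->G->plug->G
Char 7 ('A'): step: R->6, L=4; A->plug->A->R->H->L->C->refl->E->L'->F->R'->D->plug->D
Final: ciphertext=EDFFFGD, RIGHT=6, LEFT=4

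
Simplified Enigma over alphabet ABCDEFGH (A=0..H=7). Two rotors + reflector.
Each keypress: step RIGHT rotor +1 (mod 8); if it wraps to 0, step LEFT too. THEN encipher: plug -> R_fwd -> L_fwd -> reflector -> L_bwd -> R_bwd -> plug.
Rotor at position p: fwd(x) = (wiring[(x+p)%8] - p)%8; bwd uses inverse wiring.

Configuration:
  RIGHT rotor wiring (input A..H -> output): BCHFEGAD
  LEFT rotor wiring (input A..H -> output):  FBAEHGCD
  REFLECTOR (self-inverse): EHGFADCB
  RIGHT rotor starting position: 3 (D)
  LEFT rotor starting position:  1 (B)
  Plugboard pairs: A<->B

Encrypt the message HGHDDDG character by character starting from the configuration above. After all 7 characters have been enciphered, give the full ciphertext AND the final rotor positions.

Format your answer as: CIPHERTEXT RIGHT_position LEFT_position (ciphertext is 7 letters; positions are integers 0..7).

Answer: EHFGCCB 2 2

Derivation:
Char 1 ('H'): step: R->4, L=1; H->plug->H->R->B->L->H->refl->B->L'->F->R'->E->plug->E
Char 2 ('G'): step: R->5, L=1; G->plug->G->R->A->L->A->refl->E->L'->H->R'->H->plug->H
Char 3 ('H'): step: R->6, L=1; H->plug->H->R->A->L->A->refl->E->L'->H->R'->F->plug->F
Char 4 ('D'): step: R->7, L=1; D->plug->D->R->A->L->A->refl->E->L'->H->R'->G->plug->G
Char 5 ('D'): step: R->0, L->2 (L advanced); D->plug->D->R->F->L->B->refl->H->L'->H->R'->C->plug->C
Char 6 ('D'): step: R->1, L=2; D->plug->D->R->D->L->E->refl->A->L'->E->R'->C->plug->C
Char 7 ('G'): step: R->2, L=2; G->plug->G->R->H->L->H->refl->B->L'->F->R'->A->plug->B
Final: ciphertext=EHFGCCB, RIGHT=2, LEFT=2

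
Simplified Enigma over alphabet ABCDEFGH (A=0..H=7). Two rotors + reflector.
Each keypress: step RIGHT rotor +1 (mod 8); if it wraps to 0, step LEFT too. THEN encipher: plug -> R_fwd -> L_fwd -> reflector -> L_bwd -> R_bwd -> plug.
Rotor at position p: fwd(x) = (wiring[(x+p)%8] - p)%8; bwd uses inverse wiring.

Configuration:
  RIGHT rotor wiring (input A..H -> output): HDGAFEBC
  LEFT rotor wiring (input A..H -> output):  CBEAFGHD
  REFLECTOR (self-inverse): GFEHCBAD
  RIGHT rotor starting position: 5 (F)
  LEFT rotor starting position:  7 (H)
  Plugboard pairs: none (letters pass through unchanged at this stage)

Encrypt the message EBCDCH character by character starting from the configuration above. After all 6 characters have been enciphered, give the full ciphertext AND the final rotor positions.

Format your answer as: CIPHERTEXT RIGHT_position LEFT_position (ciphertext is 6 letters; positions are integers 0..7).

Char 1 ('E'): step: R->6, L=7; E->plug->E->R->A->L->E->refl->C->L'->C->R'->F->plug->F
Char 2 ('B'): step: R->7, L=7; B->plug->B->R->A->L->E->refl->C->L'->C->R'->H->plug->H
Char 3 ('C'): step: R->0, L->0 (L advanced); C->plug->C->R->G->L->H->refl->D->L'->H->R'->A->plug->A
Char 4 ('D'): step: R->1, L=0; D->plug->D->R->E->L->F->refl->B->L'->B->R'->G->plug->G
Char 5 ('C'): step: R->2, L=0; C->plug->C->R->D->L->A->refl->G->L'->F->R'->G->plug->G
Char 6 ('H'): step: R->3, L=0; H->plug->H->R->D->L->A->refl->G->L'->F->R'->A->plug->A
Final: ciphertext=FHAGGA, RIGHT=3, LEFT=0

Answer: FHAGGA 3 0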